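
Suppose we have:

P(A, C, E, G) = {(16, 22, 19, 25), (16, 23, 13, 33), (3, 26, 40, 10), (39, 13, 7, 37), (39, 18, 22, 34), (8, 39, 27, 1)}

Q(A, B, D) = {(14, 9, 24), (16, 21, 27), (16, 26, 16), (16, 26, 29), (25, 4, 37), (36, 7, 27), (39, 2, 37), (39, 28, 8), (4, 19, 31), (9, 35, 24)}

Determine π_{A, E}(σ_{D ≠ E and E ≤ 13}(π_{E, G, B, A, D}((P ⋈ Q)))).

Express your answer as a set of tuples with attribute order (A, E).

{(16, 13), (39, 7)}

Joining P and Q on A yields {(16, 22, 19, 25, 21, 27), (16, 22, 19, 25, 26, 16), (16, 22, 19, 25, 26, 29), (16, 23, 13, 33, 21, 27), (16, 23, 13, 33, 26, 16), (16, 23, 13, 33, 26, 29), (39, 13, 7, 37, 2, 37), (39, 13, 7, 37, 28, 8), (39, 18, 22, 34, 2, 37), (39, 18, 22, 34, 28, 8)}.
π[E, G, B, A, D]: project onto (E, G, B, A, D) → {(13, 33, 21, 16, 27), (13, 33, 26, 16, 16), (13, 33, 26, 16, 29), (19, 25, 21, 16, 27), (19, 25, 26, 16, 16), (19, 25, 26, 16, 29), (22, 34, 2, 39, 37), (22, 34, 28, 39, 8), (7, 37, 2, 39, 37), (7, 37, 28, 39, 8)}
Filtering on D ≠ E and E ≤ 13 leaves {(13, 33, 21, 16, 27), (13, 33, 26, 16, 16), (13, 33, 26, 16, 29), (7, 37, 2, 39, 37), (7, 37, 28, 39, 8)}.
π[A, E]: project onto (A, E) (3 duplicate(s) eliminated) → {(16, 13), (39, 7)}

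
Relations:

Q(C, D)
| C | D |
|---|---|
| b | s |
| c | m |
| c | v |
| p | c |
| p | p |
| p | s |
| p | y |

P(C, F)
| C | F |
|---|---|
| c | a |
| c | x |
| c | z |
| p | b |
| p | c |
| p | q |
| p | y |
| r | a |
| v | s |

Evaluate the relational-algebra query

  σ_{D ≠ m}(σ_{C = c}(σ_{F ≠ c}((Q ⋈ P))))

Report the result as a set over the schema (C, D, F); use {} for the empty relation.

Joining Q and P on C yields {(c, m, a), (c, m, x), (c, m, z), (c, v, a), (c, v, x), (c, v, z), (p, c, b), (p, c, c), (p, c, q), (p, c, y), (p, p, b), (p, p, c), (p, p, q), (p, p, y), (p, s, b), (p, s, c), (p, s, q), (p, s, y), (p, y, b), (p, y, c), (p, y, q), (p, y, y)}.
Selection F ≠ c: {(c, m, a), (c, m, x), (c, m, z), (c, v, a), (c, v, x), (c, v, z), (p, c, b), (p, c, q), (p, c, y), (p, p, b), (p, p, q), (p, p, y), (p, s, b), (p, s, q), (p, s, y), (p, y, b), (p, y, q), (p, y, y)}
Selection C = c: {(c, m, a), (c, m, x), (c, m, z), (c, v, a), (c, v, x), (c, v, z)}
Selection D ≠ m: {(c, v, a), (c, v, x), (c, v, z)}

{(c, v, a), (c, v, x), (c, v, z)}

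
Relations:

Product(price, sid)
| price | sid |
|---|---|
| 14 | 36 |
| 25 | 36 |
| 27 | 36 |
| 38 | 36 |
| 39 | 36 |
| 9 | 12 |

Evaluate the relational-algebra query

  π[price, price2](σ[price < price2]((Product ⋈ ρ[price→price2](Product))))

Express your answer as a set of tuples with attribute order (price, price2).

ρ[price→price2]: schema becomes (price2, sid); tuples unchanged.
Joining Product and ρ[price→price2](Product) on sid yields {(14, 36, 14), (14, 36, 25), (14, 36, 27), (14, 36, 38), (14, 36, 39), (25, 36, 14), (25, 36, 25), (25, 36, 27), (25, 36, 38), (25, 36, 39), (27, 36, 14), (27, 36, 25), (27, 36, 27), (27, 36, 38), (27, 36, 39), (38, 36, 14), (38, 36, 25), (38, 36, 27), (38, 36, 38), (38, 36, 39), (39, 36, 14), (39, 36, 25), (39, 36, 27), (39, 36, 38), (39, 36, 39), (9, 12, 9)}.
Selection price < price2: {(14, 36, 25), (14, 36, 27), (14, 36, 38), (14, 36, 39), (25, 36, 27), (25, 36, 38), (25, 36, 39), (27, 36, 38), (27, 36, 39), (38, 36, 39)}
π[price, price2]: project onto (price, price2) → {(14, 25), (14, 27), (14, 38), (14, 39), (25, 27), (25, 38), (25, 39), (27, 38), (27, 39), (38, 39)}

{(14, 25), (14, 27), (14, 38), (14, 39), (25, 27), (25, 38), (25, 39), (27, 38), (27, 39), (38, 39)}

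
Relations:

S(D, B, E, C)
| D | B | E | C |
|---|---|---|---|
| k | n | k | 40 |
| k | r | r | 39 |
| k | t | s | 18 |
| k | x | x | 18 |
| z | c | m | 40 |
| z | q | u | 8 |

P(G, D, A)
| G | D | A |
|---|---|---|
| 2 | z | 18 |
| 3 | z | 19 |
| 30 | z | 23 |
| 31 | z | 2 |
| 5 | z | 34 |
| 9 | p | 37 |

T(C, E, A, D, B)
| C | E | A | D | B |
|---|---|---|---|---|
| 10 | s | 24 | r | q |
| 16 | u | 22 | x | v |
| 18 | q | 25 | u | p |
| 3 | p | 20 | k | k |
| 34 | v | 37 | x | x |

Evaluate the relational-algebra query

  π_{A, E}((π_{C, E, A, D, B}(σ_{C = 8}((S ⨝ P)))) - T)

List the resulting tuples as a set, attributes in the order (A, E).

{(18, u), (19, u), (2, u), (23, u), (34, u)}

Natural join on D: {(z, c, m, 40, 2, 18), (z, c, m, 40, 3, 19), (z, c, m, 40, 30, 23), (z, c, m, 40, 31, 2), (z, c, m, 40, 5, 34), (z, q, u, 8, 2, 18), (z, q, u, 8, 3, 19), (z, q, u, 8, 30, 23), (z, q, u, 8, 31, 2), (z, q, u, 8, 5, 34)}
Filtering on C = 8 leaves {(z, q, u, 8, 2, 18), (z, q, u, 8, 3, 19), (z, q, u, 8, 30, 23), (z, q, u, 8, 31, 2), (z, q, u, 8, 5, 34)}.
π[C, E, A, D, B]: project onto (C, E, A, D, B) → {(8, u, 18, z, q), (8, u, 19, z, q), (8, u, 2, z, q), (8, u, 23, z, q), (8, u, 34, z, q)}
Taking the difference: {(8, u, 18, z, q), (8, u, 19, z, q), (8, u, 2, z, q), (8, u, 23, z, q), (8, u, 34, z, q)}
π[A, E]: project onto (A, E) → {(18, u), (19, u), (2, u), (23, u), (34, u)}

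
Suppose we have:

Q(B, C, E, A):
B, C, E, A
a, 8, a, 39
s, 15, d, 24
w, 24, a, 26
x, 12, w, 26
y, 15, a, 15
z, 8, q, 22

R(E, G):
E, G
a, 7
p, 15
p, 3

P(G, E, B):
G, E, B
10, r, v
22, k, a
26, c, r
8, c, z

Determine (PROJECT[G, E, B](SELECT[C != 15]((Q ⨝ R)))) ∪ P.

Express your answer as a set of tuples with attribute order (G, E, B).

{(10, r, v), (22, k, a), (26, c, r), (7, a, a), (7, a, w), (8, c, z)}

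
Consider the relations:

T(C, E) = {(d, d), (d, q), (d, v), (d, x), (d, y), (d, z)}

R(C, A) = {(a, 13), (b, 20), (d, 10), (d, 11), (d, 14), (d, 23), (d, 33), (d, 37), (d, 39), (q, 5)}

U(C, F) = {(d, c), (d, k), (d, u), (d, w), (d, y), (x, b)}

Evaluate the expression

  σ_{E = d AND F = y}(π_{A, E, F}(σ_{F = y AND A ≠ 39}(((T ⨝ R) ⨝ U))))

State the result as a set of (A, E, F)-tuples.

{(10, d, y), (11, d, y), (14, d, y), (23, d, y), (33, d, y), (37, d, y)}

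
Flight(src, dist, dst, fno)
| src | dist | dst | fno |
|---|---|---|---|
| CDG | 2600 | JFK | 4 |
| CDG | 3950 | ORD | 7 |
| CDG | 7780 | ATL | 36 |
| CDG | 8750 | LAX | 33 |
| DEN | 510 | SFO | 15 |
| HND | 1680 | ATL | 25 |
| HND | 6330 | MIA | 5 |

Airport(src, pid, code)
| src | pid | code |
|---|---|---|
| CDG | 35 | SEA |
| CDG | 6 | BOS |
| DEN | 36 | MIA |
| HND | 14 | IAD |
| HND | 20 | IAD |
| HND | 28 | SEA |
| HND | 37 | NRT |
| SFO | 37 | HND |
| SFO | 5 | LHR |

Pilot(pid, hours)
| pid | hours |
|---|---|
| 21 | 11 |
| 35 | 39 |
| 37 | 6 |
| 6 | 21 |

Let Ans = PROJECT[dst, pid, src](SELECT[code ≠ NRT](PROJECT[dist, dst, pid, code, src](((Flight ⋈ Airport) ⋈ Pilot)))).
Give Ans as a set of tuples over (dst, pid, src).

{(ATL, 35, CDG), (ATL, 6, CDG), (JFK, 35, CDG), (JFK, 6, CDG), (LAX, 35, CDG), (LAX, 6, CDG), (ORD, 35, CDG), (ORD, 6, CDG)}

Natural join on src: {(CDG, 2600, JFK, 4, 35, SEA), (CDG, 2600, JFK, 4, 6, BOS), (CDG, 3950, ORD, 7, 35, SEA), (CDG, 3950, ORD, 7, 6, BOS), (CDG, 7780, ATL, 36, 35, SEA), (CDG, 7780, ATL, 36, 6, BOS), (CDG, 8750, LAX, 33, 35, SEA), (CDG, 8750, LAX, 33, 6, BOS), (DEN, 510, SFO, 15, 36, MIA), (HND, 1680, ATL, 25, 14, IAD), (HND, 1680, ATL, 25, 20, IAD), (HND, 1680, ATL, 25, 28, SEA), (HND, 1680, ATL, 25, 37, NRT), (HND, 6330, MIA, 5, 14, IAD), (HND, 6330, MIA, 5, 20, IAD), (HND, 6330, MIA, 5, 28, SEA), (HND, 6330, MIA, 5, 37, NRT)}
Natural join on pid: {(CDG, 2600, JFK, 4, 35, SEA, 39), (CDG, 2600, JFK, 4, 6, BOS, 21), (CDG, 3950, ORD, 7, 35, SEA, 39), (CDG, 3950, ORD, 7, 6, BOS, 21), (CDG, 7780, ATL, 36, 35, SEA, 39), (CDG, 7780, ATL, 36, 6, BOS, 21), (CDG, 8750, LAX, 33, 35, SEA, 39), (CDG, 8750, LAX, 33, 6, BOS, 21), (HND, 1680, ATL, 25, 37, NRT, 6), (HND, 6330, MIA, 5, 37, NRT, 6)}
π_{dist, dst, pid, code, src} gives {(1680, ATL, 37, NRT, HND), (2600, JFK, 35, SEA, CDG), (2600, JFK, 6, BOS, CDG), (3950, ORD, 35, SEA, CDG), (3950, ORD, 6, BOS, CDG), (6330, MIA, 37, NRT, HND), (7780, ATL, 35, SEA, CDG), (7780, ATL, 6, BOS, CDG), (8750, LAX, 35, SEA, CDG), (8750, LAX, 6, BOS, CDG)}.
Selection code ≠ NRT: {(2600, JFK, 35, SEA, CDG), (2600, JFK, 6, BOS, CDG), (3950, ORD, 35, SEA, CDG), (3950, ORD, 6, BOS, CDG), (7780, ATL, 35, SEA, CDG), (7780, ATL, 6, BOS, CDG), (8750, LAX, 35, SEA, CDG), (8750, LAX, 6, BOS, CDG)}
π_{dst, pid, src} gives {(ATL, 35, CDG), (ATL, 6, CDG), (JFK, 35, CDG), (JFK, 6, CDG), (LAX, 35, CDG), (LAX, 6, CDG), (ORD, 35, CDG), (ORD, 6, CDG)}.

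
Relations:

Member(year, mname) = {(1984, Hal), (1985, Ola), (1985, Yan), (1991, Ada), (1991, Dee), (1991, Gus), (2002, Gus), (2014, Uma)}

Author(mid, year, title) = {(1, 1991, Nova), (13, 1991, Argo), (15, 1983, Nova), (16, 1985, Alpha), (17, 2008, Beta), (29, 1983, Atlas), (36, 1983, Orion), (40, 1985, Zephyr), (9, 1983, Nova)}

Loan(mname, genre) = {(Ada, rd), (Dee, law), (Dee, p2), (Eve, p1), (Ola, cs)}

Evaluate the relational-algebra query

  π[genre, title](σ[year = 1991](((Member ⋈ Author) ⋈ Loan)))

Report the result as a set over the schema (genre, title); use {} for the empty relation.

{(law, Argo), (law, Nova), (p2, Argo), (p2, Nova), (rd, Argo), (rd, Nova)}

Member ⋈ Author (natural join on year): {(1985, Ola, 16, Alpha), (1985, Ola, 40, Zephyr), (1985, Yan, 16, Alpha), (1985, Yan, 40, Zephyr), (1991, Ada, 1, Nova), (1991, Ada, 13, Argo), (1991, Dee, 1, Nova), (1991, Dee, 13, Argo), (1991, Gus, 1, Nova), (1991, Gus, 13, Argo)}
(Member ⋈ Author) ⋈ Loan (natural join on mname): {(1985, Ola, 16, Alpha, cs), (1985, Ola, 40, Zephyr, cs), (1991, Ada, 1, Nova, rd), (1991, Ada, 13, Argo, rd), (1991, Dee, 1, Nova, law), (1991, Dee, 1, Nova, p2), (1991, Dee, 13, Argo, law), (1991, Dee, 13, Argo, p2)}
σ[year = 1991]: keep tuples satisfying year = 1991 → {(1991, Ada, 1, Nova, rd), (1991, Ada, 13, Argo, rd), (1991, Dee, 1, Nova, law), (1991, Dee, 1, Nova, p2), (1991, Dee, 13, Argo, law), (1991, Dee, 13, Argo, p2)}
π[genre, title]: project onto (genre, title) → {(law, Argo), (law, Nova), (p2, Argo), (p2, Nova), (rd, Argo), (rd, Nova)}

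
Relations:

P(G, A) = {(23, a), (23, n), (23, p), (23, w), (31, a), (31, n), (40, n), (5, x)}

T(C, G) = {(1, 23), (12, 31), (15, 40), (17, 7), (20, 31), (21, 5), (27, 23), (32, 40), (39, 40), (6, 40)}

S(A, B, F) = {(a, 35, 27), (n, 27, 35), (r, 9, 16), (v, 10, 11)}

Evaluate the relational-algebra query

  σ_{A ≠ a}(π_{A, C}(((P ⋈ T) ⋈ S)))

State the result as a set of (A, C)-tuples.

P ⋈ T (natural join on G): {(23, a, 1), (23, a, 27), (23, n, 1), (23, n, 27), (23, p, 1), (23, p, 27), (23, w, 1), (23, w, 27), (31, a, 12), (31, a, 20), (31, n, 12), (31, n, 20), (40, n, 15), (40, n, 32), (40, n, 39), (40, n, 6), (5, x, 21)}
(P ⋈ T) ⋈ S (natural join on A): {(23, a, 1, 35, 27), (23, a, 27, 35, 27), (23, n, 1, 27, 35), (23, n, 27, 27, 35), (31, a, 12, 35, 27), (31, a, 20, 35, 27), (31, n, 12, 27, 35), (31, n, 20, 27, 35), (40, n, 15, 27, 35), (40, n, 32, 27, 35), (40, n, 39, 27, 35), (40, n, 6, 27, 35)}
π[A, C]: project onto (A, C) → {(a, 1), (a, 12), (a, 20), (a, 27), (n, 1), (n, 12), (n, 15), (n, 20), (n, 27), (n, 32), (n, 39), (n, 6)}
Filtering on A ≠ a leaves {(n, 1), (n, 12), (n, 15), (n, 20), (n, 27), (n, 32), (n, 39), (n, 6)}.

{(n, 1), (n, 12), (n, 15), (n, 20), (n, 27), (n, 32), (n, 39), (n, 6)}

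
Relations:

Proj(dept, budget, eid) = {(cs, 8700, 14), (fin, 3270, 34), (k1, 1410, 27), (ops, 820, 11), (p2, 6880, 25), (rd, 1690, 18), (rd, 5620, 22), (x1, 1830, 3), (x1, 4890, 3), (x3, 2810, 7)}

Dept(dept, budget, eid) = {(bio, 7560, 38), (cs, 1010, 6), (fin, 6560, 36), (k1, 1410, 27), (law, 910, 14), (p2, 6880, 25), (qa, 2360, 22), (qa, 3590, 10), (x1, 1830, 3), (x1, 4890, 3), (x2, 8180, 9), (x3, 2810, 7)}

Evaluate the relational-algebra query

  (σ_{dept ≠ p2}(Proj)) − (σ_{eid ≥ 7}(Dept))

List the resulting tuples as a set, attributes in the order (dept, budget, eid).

{(cs, 8700, 14), (fin, 3270, 34), (ops, 820, 11), (rd, 1690, 18), (rd, 5620, 22), (x1, 1830, 3), (x1, 4890, 3)}

Filtering on dept ≠ p2 leaves {(cs, 8700, 14), (fin, 3270, 34), (k1, 1410, 27), (ops, 820, 11), (rd, 1690, 18), (rd, 5620, 22), (x1, 1830, 3), (x1, 4890, 3), (x3, 2810, 7)}.
Filtering on eid ≥ 7 leaves {(bio, 7560, 38), (fin, 6560, 36), (k1, 1410, 27), (law, 910, 14), (p2, 6880, 25), (qa, 2360, 22), (qa, 3590, 10), (x2, 8180, 9), (x3, 2810, 7)}.
Difference: {(cs, 8700, 14), (fin, 3270, 34), (k1, 1410, 27), (ops, 820, 11), (rd, 1690, 18), (rd, 5620, 22), (x1, 1830, 3), (x1, 4890, 3), (x3, 2810, 7)} with {(bio, 7560, 38), (fin, 6560, 36), (k1, 1410, 27), (law, 910, 14), (p2, 6880, 25), (qa, 2360, 22), (qa, 3590, 10), (x2, 8180, 9), (x3, 2810, 7)} → {(cs, 8700, 14), (fin, 3270, 34), (ops, 820, 11), (rd, 1690, 18), (rd, 5620, 22), (x1, 1830, 3), (x1, 4890, 3)}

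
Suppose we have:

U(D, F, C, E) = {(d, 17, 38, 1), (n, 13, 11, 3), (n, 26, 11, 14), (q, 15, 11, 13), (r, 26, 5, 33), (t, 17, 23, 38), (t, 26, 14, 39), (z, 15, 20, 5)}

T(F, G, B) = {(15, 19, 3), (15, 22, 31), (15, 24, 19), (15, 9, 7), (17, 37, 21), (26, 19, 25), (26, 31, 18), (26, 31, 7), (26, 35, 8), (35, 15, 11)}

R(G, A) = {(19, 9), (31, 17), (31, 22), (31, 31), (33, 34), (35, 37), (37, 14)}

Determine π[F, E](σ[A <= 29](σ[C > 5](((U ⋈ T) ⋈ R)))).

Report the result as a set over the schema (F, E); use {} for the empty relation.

{(15, 13), (15, 5), (17, 1), (17, 38), (26, 14), (26, 39)}

U ⋈ T (natural join on F): {(d, 17, 38, 1, 37, 21), (n, 26, 11, 14, 19, 25), (n, 26, 11, 14, 31, 18), (n, 26, 11, 14, 31, 7), (n, 26, 11, 14, 35, 8), (q, 15, 11, 13, 19, 3), (q, 15, 11, 13, 22, 31), (q, 15, 11, 13, 24, 19), (q, 15, 11, 13, 9, 7), (r, 26, 5, 33, 19, 25), (r, 26, 5, 33, 31, 18), (r, 26, 5, 33, 31, 7), (r, 26, 5, 33, 35, 8), (t, 17, 23, 38, 37, 21), (t, 26, 14, 39, 19, 25), (t, 26, 14, 39, 31, 18), (t, 26, 14, 39, 31, 7), (t, 26, 14, 39, 35, 8), (z, 15, 20, 5, 19, 3), (z, 15, 20, 5, 22, 31), (z, 15, 20, 5, 24, 19), (z, 15, 20, 5, 9, 7)}
(U ⋈ T) ⋈ R (natural join on G): {(d, 17, 38, 1, 37, 21, 14), (n, 26, 11, 14, 19, 25, 9), (n, 26, 11, 14, 31, 18, 17), (n, 26, 11, 14, 31, 18, 22), (n, 26, 11, 14, 31, 18, 31), (n, 26, 11, 14, 31, 7, 17), (n, 26, 11, 14, 31, 7, 22), (n, 26, 11, 14, 31, 7, 31), (n, 26, 11, 14, 35, 8, 37), (q, 15, 11, 13, 19, 3, 9), (r, 26, 5, 33, 19, 25, 9), (r, 26, 5, 33, 31, 18, 17), (r, 26, 5, 33, 31, 18, 22), (r, 26, 5, 33, 31, 18, 31), (r, 26, 5, 33, 31, 7, 17), (r, 26, 5, 33, 31, 7, 22), (r, 26, 5, 33, 31, 7, 31), (r, 26, 5, 33, 35, 8, 37), (t, 17, 23, 38, 37, 21, 14), (t, 26, 14, 39, 19, 25, 9), (t, 26, 14, 39, 31, 18, 17), (t, 26, 14, 39, 31, 18, 22), (t, 26, 14, 39, 31, 18, 31), (t, 26, 14, 39, 31, 7, 17), (t, 26, 14, 39, 31, 7, 22), (t, 26, 14, 39, 31, 7, 31), (t, 26, 14, 39, 35, 8, 37), (z, 15, 20, 5, 19, 3, 9)}
Selection C > 5: {(d, 17, 38, 1, 37, 21, 14), (n, 26, 11, 14, 19, 25, 9), (n, 26, 11, 14, 31, 18, 17), (n, 26, 11, 14, 31, 18, 22), (n, 26, 11, 14, 31, 18, 31), (n, 26, 11, 14, 31, 7, 17), (n, 26, 11, 14, 31, 7, 22), (n, 26, 11, 14, 31, 7, 31), (n, 26, 11, 14, 35, 8, 37), (q, 15, 11, 13, 19, 3, 9), (t, 17, 23, 38, 37, 21, 14), (t, 26, 14, 39, 19, 25, 9), (t, 26, 14, 39, 31, 18, 17), (t, 26, 14, 39, 31, 18, 22), (t, 26, 14, 39, 31, 18, 31), (t, 26, 14, 39, 31, 7, 17), (t, 26, 14, 39, 31, 7, 22), (t, 26, 14, 39, 31, 7, 31), (t, 26, 14, 39, 35, 8, 37), (z, 15, 20, 5, 19, 3, 9)}
Selection A <= 29: {(d, 17, 38, 1, 37, 21, 14), (n, 26, 11, 14, 19, 25, 9), (n, 26, 11, 14, 31, 18, 17), (n, 26, 11, 14, 31, 18, 22), (n, 26, 11, 14, 31, 7, 17), (n, 26, 11, 14, 31, 7, 22), (q, 15, 11, 13, 19, 3, 9), (t, 17, 23, 38, 37, 21, 14), (t, 26, 14, 39, 19, 25, 9), (t, 26, 14, 39, 31, 18, 17), (t, 26, 14, 39, 31, 18, 22), (t, 26, 14, 39, 31, 7, 17), (t, 26, 14, 39, 31, 7, 22), (z, 15, 20, 5, 19, 3, 9)}
Projecting to F, E (8 duplicate(s) eliminated): {(15, 13), (15, 5), (17, 1), (17, 38), (26, 14), (26, 39)}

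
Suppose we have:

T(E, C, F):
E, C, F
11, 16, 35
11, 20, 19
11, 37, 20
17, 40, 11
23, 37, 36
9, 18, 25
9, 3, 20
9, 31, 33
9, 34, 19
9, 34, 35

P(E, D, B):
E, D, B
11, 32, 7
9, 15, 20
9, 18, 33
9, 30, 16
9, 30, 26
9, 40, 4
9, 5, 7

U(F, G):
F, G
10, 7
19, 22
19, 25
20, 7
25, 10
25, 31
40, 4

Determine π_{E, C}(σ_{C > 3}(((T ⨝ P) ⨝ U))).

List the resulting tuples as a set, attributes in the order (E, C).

{(11, 20), (11, 37), (9, 18), (9, 34)}

T ⋈ P (natural join on E): {(11, 16, 35, 32, 7), (11, 20, 19, 32, 7), (11, 37, 20, 32, 7), (9, 18, 25, 15, 20), (9, 18, 25, 18, 33), (9, 18, 25, 30, 16), (9, 18, 25, 30, 26), (9, 18, 25, 40, 4), (9, 18, 25, 5, 7), (9, 3, 20, 15, 20), (9, 3, 20, 18, 33), (9, 3, 20, 30, 16), (9, 3, 20, 30, 26), (9, 3, 20, 40, 4), (9, 3, 20, 5, 7), (9, 31, 33, 15, 20), (9, 31, 33, 18, 33), (9, 31, 33, 30, 16), (9, 31, 33, 30, 26), (9, 31, 33, 40, 4), (9, 31, 33, 5, 7), (9, 34, 19, 15, 20), (9, 34, 19, 18, 33), (9, 34, 19, 30, 16), (9, 34, 19, 30, 26), (9, 34, 19, 40, 4), (9, 34, 19, 5, 7), (9, 34, 35, 15, 20), (9, 34, 35, 18, 33), (9, 34, 35, 30, 16), (9, 34, 35, 30, 26), (9, 34, 35, 40, 4), (9, 34, 35, 5, 7)}
(T ⨝ P) ⋈ U (natural join on F): {(11, 20, 19, 32, 7, 22), (11, 20, 19, 32, 7, 25), (11, 37, 20, 32, 7, 7), (9, 18, 25, 15, 20, 10), (9, 18, 25, 15, 20, 31), (9, 18, 25, 18, 33, 10), (9, 18, 25, 18, 33, 31), (9, 18, 25, 30, 16, 10), (9, 18, 25, 30, 16, 31), (9, 18, 25, 30, 26, 10), (9, 18, 25, 30, 26, 31), (9, 18, 25, 40, 4, 10), (9, 18, 25, 40, 4, 31), (9, 18, 25, 5, 7, 10), (9, 18, 25, 5, 7, 31), (9, 3, 20, 15, 20, 7), (9, 3, 20, 18, 33, 7), (9, 3, 20, 30, 16, 7), (9, 3, 20, 30, 26, 7), (9, 3, 20, 40, 4, 7), (9, 3, 20, 5, 7, 7), (9, 34, 19, 15, 20, 22), (9, 34, 19, 15, 20, 25), (9, 34, 19, 18, 33, 22), (9, 34, 19, 18, 33, 25), (9, 34, 19, 30, 16, 22), (9, 34, 19, 30, 16, 25), (9, 34, 19, 30, 26, 22), (9, 34, 19, 30, 26, 25), (9, 34, 19, 40, 4, 22), (9, 34, 19, 40, 4, 25), (9, 34, 19, 5, 7, 22), (9, 34, 19, 5, 7, 25)}
Selection C > 3: {(11, 20, 19, 32, 7, 22), (11, 20, 19, 32, 7, 25), (11, 37, 20, 32, 7, 7), (9, 18, 25, 15, 20, 10), (9, 18, 25, 15, 20, 31), (9, 18, 25, 18, 33, 10), (9, 18, 25, 18, 33, 31), (9, 18, 25, 30, 16, 10), (9, 18, 25, 30, 16, 31), (9, 18, 25, 30, 26, 10), (9, 18, 25, 30, 26, 31), (9, 18, 25, 40, 4, 10), (9, 18, 25, 40, 4, 31), (9, 18, 25, 5, 7, 10), (9, 18, 25, 5, 7, 31), (9, 34, 19, 15, 20, 22), (9, 34, 19, 15, 20, 25), (9, 34, 19, 18, 33, 22), (9, 34, 19, 18, 33, 25), (9, 34, 19, 30, 16, 22), (9, 34, 19, 30, 16, 25), (9, 34, 19, 30, 26, 22), (9, 34, 19, 30, 26, 25), (9, 34, 19, 40, 4, 22), (9, 34, 19, 40, 4, 25), (9, 34, 19, 5, 7, 22), (9, 34, 19, 5, 7, 25)}
π_{E, C} gives {(11, 20), (11, 37), (9, 18), (9, 34)} (23 duplicate(s) eliminated).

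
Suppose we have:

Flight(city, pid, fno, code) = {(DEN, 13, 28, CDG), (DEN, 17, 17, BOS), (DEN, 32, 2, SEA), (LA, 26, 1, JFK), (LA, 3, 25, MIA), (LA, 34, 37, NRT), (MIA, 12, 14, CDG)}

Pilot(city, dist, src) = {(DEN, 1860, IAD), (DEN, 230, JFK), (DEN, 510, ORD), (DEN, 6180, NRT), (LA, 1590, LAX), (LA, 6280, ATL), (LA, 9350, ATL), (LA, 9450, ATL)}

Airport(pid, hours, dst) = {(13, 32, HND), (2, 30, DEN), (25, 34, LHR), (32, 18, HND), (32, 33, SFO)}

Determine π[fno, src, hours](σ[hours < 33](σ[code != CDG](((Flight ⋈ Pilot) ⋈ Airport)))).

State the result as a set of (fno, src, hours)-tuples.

{(2, IAD, 18), (2, JFK, 18), (2, NRT, 18), (2, ORD, 18)}

Natural join on city: {(DEN, 13, 28, CDG, 1860, IAD), (DEN, 13, 28, CDG, 230, JFK), (DEN, 13, 28, CDG, 510, ORD), (DEN, 13, 28, CDG, 6180, NRT), (DEN, 17, 17, BOS, 1860, IAD), (DEN, 17, 17, BOS, 230, JFK), (DEN, 17, 17, BOS, 510, ORD), (DEN, 17, 17, BOS, 6180, NRT), (DEN, 32, 2, SEA, 1860, IAD), (DEN, 32, 2, SEA, 230, JFK), (DEN, 32, 2, SEA, 510, ORD), (DEN, 32, 2, SEA, 6180, NRT), (LA, 26, 1, JFK, 1590, LAX), (LA, 26, 1, JFK, 6280, ATL), (LA, 26, 1, JFK, 9350, ATL), (LA, 26, 1, JFK, 9450, ATL), (LA, 3, 25, MIA, 1590, LAX), (LA, 3, 25, MIA, 6280, ATL), (LA, 3, 25, MIA, 9350, ATL), (LA, 3, 25, MIA, 9450, ATL), (LA, 34, 37, NRT, 1590, LAX), (LA, 34, 37, NRT, 6280, ATL), (LA, 34, 37, NRT, 9350, ATL), (LA, 34, 37, NRT, 9450, ATL)}
Natural join on pid: {(DEN, 13, 28, CDG, 1860, IAD, 32, HND), (DEN, 13, 28, CDG, 230, JFK, 32, HND), (DEN, 13, 28, CDG, 510, ORD, 32, HND), (DEN, 13, 28, CDG, 6180, NRT, 32, HND), (DEN, 32, 2, SEA, 1860, IAD, 18, HND), (DEN, 32, 2, SEA, 1860, IAD, 33, SFO), (DEN, 32, 2, SEA, 230, JFK, 18, HND), (DEN, 32, 2, SEA, 230, JFK, 33, SFO), (DEN, 32, 2, SEA, 510, ORD, 18, HND), (DEN, 32, 2, SEA, 510, ORD, 33, SFO), (DEN, 32, 2, SEA, 6180, NRT, 18, HND), (DEN, 32, 2, SEA, 6180, NRT, 33, SFO)}
σ[code != CDG]: keep tuples satisfying code != CDG → {(DEN, 32, 2, SEA, 1860, IAD, 18, HND), (DEN, 32, 2, SEA, 1860, IAD, 33, SFO), (DEN, 32, 2, SEA, 230, JFK, 18, HND), (DEN, 32, 2, SEA, 230, JFK, 33, SFO), (DEN, 32, 2, SEA, 510, ORD, 18, HND), (DEN, 32, 2, SEA, 510, ORD, 33, SFO), (DEN, 32, 2, SEA, 6180, NRT, 18, HND), (DEN, 32, 2, SEA, 6180, NRT, 33, SFO)}
σ[hours < 33]: keep tuples satisfying hours < 33 → {(DEN, 32, 2, SEA, 1860, IAD, 18, HND), (DEN, 32, 2, SEA, 230, JFK, 18, HND), (DEN, 32, 2, SEA, 510, ORD, 18, HND), (DEN, 32, 2, SEA, 6180, NRT, 18, HND)}
π_{fno, src, hours} gives {(2, IAD, 18), (2, JFK, 18), (2, NRT, 18), (2, ORD, 18)}.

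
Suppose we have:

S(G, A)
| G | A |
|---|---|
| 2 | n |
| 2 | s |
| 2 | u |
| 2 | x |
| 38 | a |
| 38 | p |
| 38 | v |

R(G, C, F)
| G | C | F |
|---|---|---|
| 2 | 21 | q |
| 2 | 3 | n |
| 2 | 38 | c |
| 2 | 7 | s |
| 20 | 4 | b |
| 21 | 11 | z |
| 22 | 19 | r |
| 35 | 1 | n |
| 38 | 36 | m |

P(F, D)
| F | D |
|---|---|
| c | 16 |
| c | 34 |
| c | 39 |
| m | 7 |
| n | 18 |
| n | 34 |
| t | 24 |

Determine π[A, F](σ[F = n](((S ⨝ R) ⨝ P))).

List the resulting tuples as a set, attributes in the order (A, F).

{(n, n), (s, n), (u, n), (x, n)}

S ⋈ R (natural join on G): {(2, n, 21, q), (2, n, 3, n), (2, n, 38, c), (2, n, 7, s), (2, s, 21, q), (2, s, 3, n), (2, s, 38, c), (2, s, 7, s), (2, u, 21, q), (2, u, 3, n), (2, u, 38, c), (2, u, 7, s), (2, x, 21, q), (2, x, 3, n), (2, x, 38, c), (2, x, 7, s), (38, a, 36, m), (38, p, 36, m), (38, v, 36, m)}
(S ⨝ R) ⋈ P (natural join on F): {(2, n, 3, n, 18), (2, n, 3, n, 34), (2, n, 38, c, 16), (2, n, 38, c, 34), (2, n, 38, c, 39), (2, s, 3, n, 18), (2, s, 3, n, 34), (2, s, 38, c, 16), (2, s, 38, c, 34), (2, s, 38, c, 39), (2, u, 3, n, 18), (2, u, 3, n, 34), (2, u, 38, c, 16), (2, u, 38, c, 34), (2, u, 38, c, 39), (2, x, 3, n, 18), (2, x, 3, n, 34), (2, x, 38, c, 16), (2, x, 38, c, 34), (2, x, 38, c, 39), (38, a, 36, m, 7), (38, p, 36, m, 7), (38, v, 36, m, 7)}
σ[F = n]: keep tuples satisfying F = n → {(2, n, 3, n, 18), (2, n, 3, n, 34), (2, s, 3, n, 18), (2, s, 3, n, 34), (2, u, 3, n, 18), (2, u, 3, n, 34), (2, x, 3, n, 18), (2, x, 3, n, 34)}
Keep only column(s) A, F (4 duplicate(s) eliminated): {(n, n), (s, n), (u, n), (x, n)}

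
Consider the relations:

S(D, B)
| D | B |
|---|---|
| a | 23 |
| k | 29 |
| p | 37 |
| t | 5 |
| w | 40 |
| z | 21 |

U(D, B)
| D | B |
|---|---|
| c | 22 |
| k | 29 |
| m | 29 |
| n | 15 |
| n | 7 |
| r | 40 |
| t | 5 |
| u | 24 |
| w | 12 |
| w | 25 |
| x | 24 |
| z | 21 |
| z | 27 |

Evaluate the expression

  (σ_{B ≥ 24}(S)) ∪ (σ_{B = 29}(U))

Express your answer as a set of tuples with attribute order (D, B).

{(k, 29), (m, 29), (p, 37), (w, 40)}

Selection B ≥ 24: {(k, 29), (p, 37), (w, 40)}
Selection B = 29: {(k, 29), (m, 29)}
Union: {(k, 29), (p, 37), (w, 40)} with {(k, 29), (m, 29)} → {(k, 29), (m, 29), (p, 37), (w, 40)}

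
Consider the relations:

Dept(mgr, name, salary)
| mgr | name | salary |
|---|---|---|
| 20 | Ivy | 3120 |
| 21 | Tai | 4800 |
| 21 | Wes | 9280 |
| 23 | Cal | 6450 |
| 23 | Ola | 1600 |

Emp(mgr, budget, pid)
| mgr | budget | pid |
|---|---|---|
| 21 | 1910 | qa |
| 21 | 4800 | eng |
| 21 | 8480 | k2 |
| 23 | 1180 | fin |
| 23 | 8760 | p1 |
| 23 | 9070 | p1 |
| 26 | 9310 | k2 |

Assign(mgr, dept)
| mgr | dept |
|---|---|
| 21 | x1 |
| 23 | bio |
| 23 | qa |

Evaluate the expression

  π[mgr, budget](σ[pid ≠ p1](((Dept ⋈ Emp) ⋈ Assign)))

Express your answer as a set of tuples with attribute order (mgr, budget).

{(21, 1910), (21, 4800), (21, 8480), (23, 1180)}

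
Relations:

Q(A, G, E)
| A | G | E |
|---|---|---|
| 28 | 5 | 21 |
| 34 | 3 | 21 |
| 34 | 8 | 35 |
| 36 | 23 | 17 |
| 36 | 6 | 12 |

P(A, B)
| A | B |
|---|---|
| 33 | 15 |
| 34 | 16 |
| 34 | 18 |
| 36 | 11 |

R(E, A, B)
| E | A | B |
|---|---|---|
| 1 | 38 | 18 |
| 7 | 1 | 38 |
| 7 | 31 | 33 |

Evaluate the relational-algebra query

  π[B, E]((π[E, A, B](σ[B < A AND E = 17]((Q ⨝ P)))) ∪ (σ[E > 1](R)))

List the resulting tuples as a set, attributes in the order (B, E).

Natural join on A: {(34, 3, 21, 16), (34, 3, 21, 18), (34, 8, 35, 16), (34, 8, 35, 18), (36, 23, 17, 11), (36, 6, 12, 11)}
σ[B < A AND E = 17]: keep tuples satisfying B < A AND E = 17 → {(36, 23, 17, 11)}
Projecting to E, A, B: {(17, 36, 11)}
σ[E > 1]: keep tuples satisfying E > 1 → {(7, 1, 38), (7, 31, 33)}
Set union of the two operands is {(17, 36, 11), (7, 1, 38), (7, 31, 33)}.
Projecting to B, E: {(11, 17), (33, 7), (38, 7)}

{(11, 17), (33, 7), (38, 7)}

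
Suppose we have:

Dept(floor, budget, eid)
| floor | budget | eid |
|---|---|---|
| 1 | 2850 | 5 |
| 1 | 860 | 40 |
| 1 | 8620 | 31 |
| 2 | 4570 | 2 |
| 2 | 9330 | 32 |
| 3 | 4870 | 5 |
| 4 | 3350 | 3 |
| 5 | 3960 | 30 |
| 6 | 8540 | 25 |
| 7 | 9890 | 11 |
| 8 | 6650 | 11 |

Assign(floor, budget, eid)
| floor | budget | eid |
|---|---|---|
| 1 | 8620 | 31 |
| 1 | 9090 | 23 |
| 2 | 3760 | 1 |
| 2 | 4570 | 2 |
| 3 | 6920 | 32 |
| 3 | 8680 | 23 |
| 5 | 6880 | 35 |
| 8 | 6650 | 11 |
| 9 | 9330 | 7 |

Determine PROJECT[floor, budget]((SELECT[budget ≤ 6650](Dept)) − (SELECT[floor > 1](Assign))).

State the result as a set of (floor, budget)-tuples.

Filtering on budget ≤ 6650 leaves {(1, 2850, 5), (1, 860, 40), (2, 4570, 2), (3, 4870, 5), (4, 3350, 3), (5, 3960, 30), (8, 6650, 11)}.
Filtering on floor > 1 leaves {(2, 3760, 1), (2, 4570, 2), (3, 6920, 32), (3, 8680, 23), (5, 6880, 35), (8, 6650, 11), (9, 9330, 7)}.
Set difference of the two operands is {(1, 2850, 5), (1, 860, 40), (3, 4870, 5), (4, 3350, 3), (5, 3960, 30)}.
π_{floor, budget} gives {(1, 2850), (1, 860), (3, 4870), (4, 3350), (5, 3960)}.

{(1, 2850), (1, 860), (3, 4870), (4, 3350), (5, 3960)}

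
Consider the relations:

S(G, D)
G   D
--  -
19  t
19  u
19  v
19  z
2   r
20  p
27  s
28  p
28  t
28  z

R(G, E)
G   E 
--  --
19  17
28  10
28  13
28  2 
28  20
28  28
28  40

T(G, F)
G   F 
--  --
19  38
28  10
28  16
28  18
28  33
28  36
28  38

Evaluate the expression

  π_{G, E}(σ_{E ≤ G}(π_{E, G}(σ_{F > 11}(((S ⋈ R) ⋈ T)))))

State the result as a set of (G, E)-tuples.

{(19, 17), (28, 10), (28, 13), (28, 2), (28, 20), (28, 28)}

Joining S and R on G yields {(19, t, 17), (19, u, 17), (19, v, 17), (19, z, 17), (28, p, 10), (28, p, 13), (28, p, 2), (28, p, 20), (28, p, 28), (28, p, 40), (28, t, 10), (28, t, 13), (28, t, 2), (28, t, 20), (28, t, 28), (28, t, 40), (28, z, 10), (28, z, 13), (28, z, 2), (28, z, 20), (28, z, 28), (28, z, 40)}.
Joining (S ⋈ R) and T on G yields {(19, t, 17, 38), (19, u, 17, 38), (19, v, 17, 38), (19, z, 17, 38), (28, p, 10, 10), (28, p, 10, 16), (28, p, 10, 18), (28, p, 10, 33), (28, p, 10, 36), (28, p, 10, 38), (28, p, 13, 10), (28, p, 13, 16), (28, p, 13, 18), (28, p, 13, 33), (28, p, 13, 36), (28, p, 13, 38), (28, p, 2, 10), (28, p, 2, 16), (28, p, 2, 18), (28, p, 2, 33), (28, p, 2, 36), (28, p, 2, 38), (28, p, 20, 10), (28, p, 20, 16), (28, p, 20, 18), (28, p, 20, 33), (28, p, 20, 36), (28, p, 20, 38), (28, p, 28, 10), (28, p, 28, 16), (28, p, 28, 18), (28, p, 28, 33), (28, p, 28, 36), (28, p, 28, 38), (28, p, 40, 10), (28, p, 40, 16), (28, p, 40, 18), (28, p, 40, 33), (28, p, 40, 36), (28, p, 40, 38), (28, t, 10, 10), (28, t, 10, 16), (28, t, 10, 18), (28, t, 10, 33), (28, t, 10, 36), (28, t, 10, 38), (28, t, 13, 10), (28, t, 13, 16), (28, t, 13, 18), (28, t, 13, 33), (28, t, 13, 36), (28, t, 13, 38), (28, t, 2, 10), (28, t, 2, 16), (28, t, 2, 18), (28, t, 2, 33), (28, t, 2, 36), (28, t, 2, 38), (28, t, 20, 10), (28, t, 20, 16), (28, t, 20, 18), (28, t, 20, 33), (28, t, 20, 36), (28, t, 20, 38), (28, t, 28, 10), (28, t, 28, 16), (28, t, 28, 18), (28, t, 28, 33), (28, t, 28, 36), (28, t, 28, 38), (28, t, 40, 10), (28, t, 40, 16), (28, t, 40, 18), (28, t, 40, 33), (28, t, 40, 36), (28, t, 40, 38), (28, z, 10, 10), (28, z, 10, 16), (28, z, 10, 18), (28, z, 10, 33), (28, z, 10, 36), (28, z, 10, 38), (28, z, 13, 10), (28, z, 13, 16), (28, z, 13, 18), (28, z, 13, 33), (28, z, 13, 36), (28, z, 13, 38), (28, z, 2, 10), (28, z, 2, 16), (28, z, 2, 18), (28, z, 2, 33), (28, z, 2, 36), (28, z, 2, 38), (28, z, 20, 10), (28, z, 20, 16), (28, z, 20, 18), (28, z, 20, 33), (28, z, 20, 36), (28, z, 20, 38), (28, z, 28, 10), (28, z, 28, 16), (28, z, 28, 18), (28, z, 28, 33), (28, z, 28, 36), (28, z, 28, 38), (28, z, 40, 10), (28, z, 40, 16), (28, z, 40, 18), (28, z, 40, 33), (28, z, 40, 36), (28, z, 40, 38)}.
Apply σ_{F > 11}; surviving tuples: {(19, t, 17, 38), (19, u, 17, 38), (19, v, 17, 38), (19, z, 17, 38), (28, p, 10, 16), (28, p, 10, 18), (28, p, 10, 33), (28, p, 10, 36), (28, p, 10, 38), (28, p, 13, 16), (28, p, 13, 18), (28, p, 13, 33), (28, p, 13, 36), (28, p, 13, 38), (28, p, 2, 16), (28, p, 2, 18), (28, p, 2, 33), (28, p, 2, 36), (28, p, 2, 38), (28, p, 20, 16), (28, p, 20, 18), (28, p, 20, 33), (28, p, 20, 36), (28, p, 20, 38), (28, p, 28, 16), (28, p, 28, 18), (28, p, 28, 33), (28, p, 28, 36), (28, p, 28, 38), (28, p, 40, 16), (28, p, 40, 18), (28, p, 40, 33), (28, p, 40, 36), (28, p, 40, 38), (28, t, 10, 16), (28, t, 10, 18), (28, t, 10, 33), (28, t, 10, 36), (28, t, 10, 38), (28, t, 13, 16), (28, t, 13, 18), (28, t, 13, 33), (28, t, 13, 36), (28, t, 13, 38), (28, t, 2, 16), (28, t, 2, 18), (28, t, 2, 33), (28, t, 2, 36), (28, t, 2, 38), (28, t, 20, 16), (28, t, 20, 18), (28, t, 20, 33), (28, t, 20, 36), (28, t, 20, 38), (28, t, 28, 16), (28, t, 28, 18), (28, t, 28, 33), (28, t, 28, 36), (28, t, 28, 38), (28, t, 40, 16), (28, t, 40, 18), (28, t, 40, 33), (28, t, 40, 36), (28, t, 40, 38), (28, z, 10, 16), (28, z, 10, 18), (28, z, 10, 33), (28, z, 10, 36), (28, z, 10, 38), (28, z, 13, 16), (28, z, 13, 18), (28, z, 13, 33), (28, z, 13, 36), (28, z, 13, 38), (28, z, 2, 16), (28, z, 2, 18), (28, z, 2, 33), (28, z, 2, 36), (28, z, 2, 38), (28, z, 20, 16), (28, z, 20, 18), (28, z, 20, 33), (28, z, 20, 36), (28, z, 20, 38), (28, z, 28, 16), (28, z, 28, 18), (28, z, 28, 33), (28, z, 28, 36), (28, z, 28, 38), (28, z, 40, 16), (28, z, 40, 18), (28, z, 40, 33), (28, z, 40, 36), (28, z, 40, 38)}
π[E, G]: project onto (E, G) (87 duplicate(s) eliminated) → {(10, 28), (13, 28), (17, 19), (2, 28), (20, 28), (28, 28), (40, 28)}
Apply σ_{E ≤ G}; surviving tuples: {(10, 28), (13, 28), (17, 19), (2, 28), (20, 28), (28, 28)}
π[G, E]: project onto (G, E) → {(19, 17), (28, 10), (28, 13), (28, 2), (28, 20), (28, 28)}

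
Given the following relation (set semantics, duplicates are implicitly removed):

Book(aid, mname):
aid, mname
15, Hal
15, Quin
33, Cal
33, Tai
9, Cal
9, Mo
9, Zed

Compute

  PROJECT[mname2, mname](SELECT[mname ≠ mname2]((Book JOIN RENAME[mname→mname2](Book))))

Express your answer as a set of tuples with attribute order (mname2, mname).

{(Cal, Mo), (Cal, Tai), (Cal, Zed), (Hal, Quin), (Mo, Cal), (Mo, Zed), (Quin, Hal), (Tai, Cal), (Zed, Cal), (Zed, Mo)}

ρ[mname→mname2]: schema becomes (aid, mname2); tuples unchanged.
Book ⋈ RENAME[mname→mname2](Book) (natural join on aid): {(15, Hal, Hal), (15, Hal, Quin), (15, Quin, Hal), (15, Quin, Quin), (33, Cal, Cal), (33, Cal, Tai), (33, Tai, Cal), (33, Tai, Tai), (9, Cal, Cal), (9, Cal, Mo), (9, Cal, Zed), (9, Mo, Cal), (9, Mo, Mo), (9, Mo, Zed), (9, Zed, Cal), (9, Zed, Mo), (9, Zed, Zed)}
Apply σ_{mname ≠ mname2}; surviving tuples: {(15, Hal, Quin), (15, Quin, Hal), (33, Cal, Tai), (33, Tai, Cal), (9, Cal, Mo), (9, Cal, Zed), (9, Mo, Cal), (9, Mo, Zed), (9, Zed, Cal), (9, Zed, Mo)}
π[mname2, mname]: project onto (mname2, mname) → {(Cal, Mo), (Cal, Tai), (Cal, Zed), (Hal, Quin), (Mo, Cal), (Mo, Zed), (Quin, Hal), (Tai, Cal), (Zed, Cal), (Zed, Mo)}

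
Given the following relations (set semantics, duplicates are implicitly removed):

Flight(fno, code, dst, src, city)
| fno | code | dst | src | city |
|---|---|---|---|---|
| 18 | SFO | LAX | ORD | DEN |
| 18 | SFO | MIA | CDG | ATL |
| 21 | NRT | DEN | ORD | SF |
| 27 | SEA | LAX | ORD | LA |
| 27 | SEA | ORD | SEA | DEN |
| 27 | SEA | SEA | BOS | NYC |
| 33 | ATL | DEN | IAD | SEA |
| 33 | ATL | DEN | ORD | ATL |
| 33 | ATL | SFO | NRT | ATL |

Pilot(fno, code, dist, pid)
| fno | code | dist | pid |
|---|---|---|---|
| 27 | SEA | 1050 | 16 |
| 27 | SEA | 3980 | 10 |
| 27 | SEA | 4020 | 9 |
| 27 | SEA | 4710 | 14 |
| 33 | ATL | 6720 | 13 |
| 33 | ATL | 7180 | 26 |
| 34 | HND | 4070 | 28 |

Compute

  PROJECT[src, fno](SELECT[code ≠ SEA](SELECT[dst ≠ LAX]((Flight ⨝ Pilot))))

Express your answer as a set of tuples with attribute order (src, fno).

Natural join on fno, code: {(27, SEA, LAX, ORD, LA, 1050, 16), (27, SEA, LAX, ORD, LA, 3980, 10), (27, SEA, LAX, ORD, LA, 4020, 9), (27, SEA, LAX, ORD, LA, 4710, 14), (27, SEA, ORD, SEA, DEN, 1050, 16), (27, SEA, ORD, SEA, DEN, 3980, 10), (27, SEA, ORD, SEA, DEN, 4020, 9), (27, SEA, ORD, SEA, DEN, 4710, 14), (27, SEA, SEA, BOS, NYC, 1050, 16), (27, SEA, SEA, BOS, NYC, 3980, 10), (27, SEA, SEA, BOS, NYC, 4020, 9), (27, SEA, SEA, BOS, NYC, 4710, 14), (33, ATL, DEN, IAD, SEA, 6720, 13), (33, ATL, DEN, IAD, SEA, 7180, 26), (33, ATL, DEN, ORD, ATL, 6720, 13), (33, ATL, DEN, ORD, ATL, 7180, 26), (33, ATL, SFO, NRT, ATL, 6720, 13), (33, ATL, SFO, NRT, ATL, 7180, 26)}
Filtering on dst ≠ LAX leaves {(27, SEA, ORD, SEA, DEN, 1050, 16), (27, SEA, ORD, SEA, DEN, 3980, 10), (27, SEA, ORD, SEA, DEN, 4020, 9), (27, SEA, ORD, SEA, DEN, 4710, 14), (27, SEA, SEA, BOS, NYC, 1050, 16), (27, SEA, SEA, BOS, NYC, 3980, 10), (27, SEA, SEA, BOS, NYC, 4020, 9), (27, SEA, SEA, BOS, NYC, 4710, 14), (33, ATL, DEN, IAD, SEA, 6720, 13), (33, ATL, DEN, IAD, SEA, 7180, 26), (33, ATL, DEN, ORD, ATL, 6720, 13), (33, ATL, DEN, ORD, ATL, 7180, 26), (33, ATL, SFO, NRT, ATL, 6720, 13), (33, ATL, SFO, NRT, ATL, 7180, 26)}.
Filtering on code ≠ SEA leaves {(33, ATL, DEN, IAD, SEA, 6720, 13), (33, ATL, DEN, IAD, SEA, 7180, 26), (33, ATL, DEN, ORD, ATL, 6720, 13), (33, ATL, DEN, ORD, ATL, 7180, 26), (33, ATL, SFO, NRT, ATL, 6720, 13), (33, ATL, SFO, NRT, ATL, 7180, 26)}.
Projecting to src, fno (3 duplicate(s) eliminated): {(IAD, 33), (NRT, 33), (ORD, 33)}

{(IAD, 33), (NRT, 33), (ORD, 33)}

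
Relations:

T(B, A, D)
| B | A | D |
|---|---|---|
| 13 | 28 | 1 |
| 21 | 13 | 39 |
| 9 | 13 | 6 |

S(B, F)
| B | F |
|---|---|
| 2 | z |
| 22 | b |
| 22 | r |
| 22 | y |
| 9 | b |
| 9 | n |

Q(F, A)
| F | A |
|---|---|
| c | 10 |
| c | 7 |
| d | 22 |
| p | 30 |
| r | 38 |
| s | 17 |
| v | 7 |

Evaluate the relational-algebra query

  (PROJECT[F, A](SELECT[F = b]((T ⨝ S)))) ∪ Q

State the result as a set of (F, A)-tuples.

{(b, 13), (c, 10), (c, 7), (d, 22), (p, 30), (r, 38), (s, 17), (v, 7)}

T ⋈ S (natural join on B): {(9, 13, 6, b), (9, 13, 6, n)}
Filtering on F = b leaves {(9, 13, 6, b)}.
Keep only column(s) F, A: {(b, 13)}
Union: {(b, 13)} with {(c, 10), (c, 7), (d, 22), (p, 30), (r, 38), (s, 17), (v, 7)} → {(b, 13), (c, 10), (c, 7), (d, 22), (p, 30), (r, 38), (s, 17), (v, 7)}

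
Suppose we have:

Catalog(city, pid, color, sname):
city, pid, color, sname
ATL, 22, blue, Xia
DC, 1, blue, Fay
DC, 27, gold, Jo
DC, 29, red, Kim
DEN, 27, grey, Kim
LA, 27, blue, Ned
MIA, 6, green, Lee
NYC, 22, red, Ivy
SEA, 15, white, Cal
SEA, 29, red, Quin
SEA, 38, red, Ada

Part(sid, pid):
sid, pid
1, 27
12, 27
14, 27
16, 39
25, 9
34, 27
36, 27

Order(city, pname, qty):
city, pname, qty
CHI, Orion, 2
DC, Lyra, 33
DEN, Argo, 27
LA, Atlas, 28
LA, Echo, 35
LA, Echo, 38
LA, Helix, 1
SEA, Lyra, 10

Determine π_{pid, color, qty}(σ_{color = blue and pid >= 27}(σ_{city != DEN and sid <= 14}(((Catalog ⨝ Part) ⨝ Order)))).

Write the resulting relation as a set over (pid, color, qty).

Joining Catalog and Part on pid yields {(DC, 27, gold, Jo, 1), (DC, 27, gold, Jo, 12), (DC, 27, gold, Jo, 14), (DC, 27, gold, Jo, 34), (DC, 27, gold, Jo, 36), (DEN, 27, grey, Kim, 1), (DEN, 27, grey, Kim, 12), (DEN, 27, grey, Kim, 14), (DEN, 27, grey, Kim, 34), (DEN, 27, grey, Kim, 36), (LA, 27, blue, Ned, 1), (LA, 27, blue, Ned, 12), (LA, 27, blue, Ned, 14), (LA, 27, blue, Ned, 34), (LA, 27, blue, Ned, 36)}.
Joining (Catalog ⨝ Part) and Order on city yields {(DC, 27, gold, Jo, 1, Lyra, 33), (DC, 27, gold, Jo, 12, Lyra, 33), (DC, 27, gold, Jo, 14, Lyra, 33), (DC, 27, gold, Jo, 34, Lyra, 33), (DC, 27, gold, Jo, 36, Lyra, 33), (DEN, 27, grey, Kim, 1, Argo, 27), (DEN, 27, grey, Kim, 12, Argo, 27), (DEN, 27, grey, Kim, 14, Argo, 27), (DEN, 27, grey, Kim, 34, Argo, 27), (DEN, 27, grey, Kim, 36, Argo, 27), (LA, 27, blue, Ned, 1, Atlas, 28), (LA, 27, blue, Ned, 1, Echo, 35), (LA, 27, blue, Ned, 1, Echo, 38), (LA, 27, blue, Ned, 1, Helix, 1), (LA, 27, blue, Ned, 12, Atlas, 28), (LA, 27, blue, Ned, 12, Echo, 35), (LA, 27, blue, Ned, 12, Echo, 38), (LA, 27, blue, Ned, 12, Helix, 1), (LA, 27, blue, Ned, 14, Atlas, 28), (LA, 27, blue, Ned, 14, Echo, 35), (LA, 27, blue, Ned, 14, Echo, 38), (LA, 27, blue, Ned, 14, Helix, 1), (LA, 27, blue, Ned, 34, Atlas, 28), (LA, 27, blue, Ned, 34, Echo, 35), (LA, 27, blue, Ned, 34, Echo, 38), (LA, 27, blue, Ned, 34, Helix, 1), (LA, 27, blue, Ned, 36, Atlas, 28), (LA, 27, blue, Ned, 36, Echo, 35), (LA, 27, blue, Ned, 36, Echo, 38), (LA, 27, blue, Ned, 36, Helix, 1)}.
Selection city != DEN and sid <= 14: {(DC, 27, gold, Jo, 1, Lyra, 33), (DC, 27, gold, Jo, 12, Lyra, 33), (DC, 27, gold, Jo, 14, Lyra, 33), (LA, 27, blue, Ned, 1, Atlas, 28), (LA, 27, blue, Ned, 1, Echo, 35), (LA, 27, blue, Ned, 1, Echo, 38), (LA, 27, blue, Ned, 1, Helix, 1), (LA, 27, blue, Ned, 12, Atlas, 28), (LA, 27, blue, Ned, 12, Echo, 35), (LA, 27, blue, Ned, 12, Echo, 38), (LA, 27, blue, Ned, 12, Helix, 1), (LA, 27, blue, Ned, 14, Atlas, 28), (LA, 27, blue, Ned, 14, Echo, 35), (LA, 27, blue, Ned, 14, Echo, 38), (LA, 27, blue, Ned, 14, Helix, 1)}
Selection color = blue and pid >= 27: {(LA, 27, blue, Ned, 1, Atlas, 28), (LA, 27, blue, Ned, 1, Echo, 35), (LA, 27, blue, Ned, 1, Echo, 38), (LA, 27, blue, Ned, 1, Helix, 1), (LA, 27, blue, Ned, 12, Atlas, 28), (LA, 27, blue, Ned, 12, Echo, 35), (LA, 27, blue, Ned, 12, Echo, 38), (LA, 27, blue, Ned, 12, Helix, 1), (LA, 27, blue, Ned, 14, Atlas, 28), (LA, 27, blue, Ned, 14, Echo, 35), (LA, 27, blue, Ned, 14, Echo, 38), (LA, 27, blue, Ned, 14, Helix, 1)}
π_{pid, color, qty} gives {(27, blue, 1), (27, blue, 28), (27, blue, 35), (27, blue, 38)} (8 duplicate(s) eliminated).

{(27, blue, 1), (27, blue, 28), (27, blue, 35), (27, blue, 38)}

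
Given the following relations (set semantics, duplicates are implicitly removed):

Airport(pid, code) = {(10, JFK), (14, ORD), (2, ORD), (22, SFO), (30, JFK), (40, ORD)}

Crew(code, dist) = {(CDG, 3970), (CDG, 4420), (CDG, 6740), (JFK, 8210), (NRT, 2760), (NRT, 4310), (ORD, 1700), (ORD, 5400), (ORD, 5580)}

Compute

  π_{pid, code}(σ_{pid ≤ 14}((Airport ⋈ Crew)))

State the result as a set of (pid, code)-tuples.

Airport ⋈ Crew (natural join on code): {(10, JFK, 8210), (14, ORD, 1700), (14, ORD, 5400), (14, ORD, 5580), (2, ORD, 1700), (2, ORD, 5400), (2, ORD, 5580), (30, JFK, 8210), (40, ORD, 1700), (40, ORD, 5400), (40, ORD, 5580)}
σ[pid ≤ 14]: keep tuples satisfying pid ≤ 14 → {(10, JFK, 8210), (14, ORD, 1700), (14, ORD, 5400), (14, ORD, 5580), (2, ORD, 1700), (2, ORD, 5400), (2, ORD, 5580)}
Keep only column(s) pid, code (4 duplicate(s) eliminated): {(10, JFK), (14, ORD), (2, ORD)}

{(10, JFK), (14, ORD), (2, ORD)}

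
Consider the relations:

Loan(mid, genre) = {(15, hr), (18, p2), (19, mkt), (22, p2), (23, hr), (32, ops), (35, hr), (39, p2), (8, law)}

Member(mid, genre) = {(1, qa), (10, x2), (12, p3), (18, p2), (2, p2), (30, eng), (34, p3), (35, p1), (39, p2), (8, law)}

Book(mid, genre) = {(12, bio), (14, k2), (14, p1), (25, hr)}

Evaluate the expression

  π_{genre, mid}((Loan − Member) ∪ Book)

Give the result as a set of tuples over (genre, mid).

Taking the difference: {(15, hr), (19, mkt), (22, p2), (23, hr), (32, ops), (35, hr)}
Taking the union: {(12, bio), (14, k2), (14, p1), (15, hr), (19, mkt), (22, p2), (23, hr), (25, hr), (32, ops), (35, hr)}
π[genre, mid]: project onto (genre, mid) → {(bio, 12), (hr, 15), (hr, 23), (hr, 25), (hr, 35), (k2, 14), (mkt, 19), (ops, 32), (p1, 14), (p2, 22)}

{(bio, 12), (hr, 15), (hr, 23), (hr, 25), (hr, 35), (k2, 14), (mkt, 19), (ops, 32), (p1, 14), (p2, 22)}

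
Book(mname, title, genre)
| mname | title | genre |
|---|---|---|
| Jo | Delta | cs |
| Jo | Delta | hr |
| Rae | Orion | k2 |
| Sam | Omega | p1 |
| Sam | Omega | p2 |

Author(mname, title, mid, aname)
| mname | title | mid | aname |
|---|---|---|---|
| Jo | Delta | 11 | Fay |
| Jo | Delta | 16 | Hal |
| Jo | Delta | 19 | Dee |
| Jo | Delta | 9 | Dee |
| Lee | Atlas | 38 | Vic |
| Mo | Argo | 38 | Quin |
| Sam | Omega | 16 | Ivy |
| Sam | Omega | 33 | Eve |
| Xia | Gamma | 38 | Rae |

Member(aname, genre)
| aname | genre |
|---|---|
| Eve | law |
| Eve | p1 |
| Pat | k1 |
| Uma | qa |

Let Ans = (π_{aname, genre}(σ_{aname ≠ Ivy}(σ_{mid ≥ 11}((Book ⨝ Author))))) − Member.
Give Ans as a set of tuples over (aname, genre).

Natural join on mname, title: {(Jo, Delta, cs, 11, Fay), (Jo, Delta, cs, 16, Hal), (Jo, Delta, cs, 19, Dee), (Jo, Delta, cs, 9, Dee), (Jo, Delta, hr, 11, Fay), (Jo, Delta, hr, 16, Hal), (Jo, Delta, hr, 19, Dee), (Jo, Delta, hr, 9, Dee), (Sam, Omega, p1, 16, Ivy), (Sam, Omega, p1, 33, Eve), (Sam, Omega, p2, 16, Ivy), (Sam, Omega, p2, 33, Eve)}
Filtering on mid ≥ 11 leaves {(Jo, Delta, cs, 11, Fay), (Jo, Delta, cs, 16, Hal), (Jo, Delta, cs, 19, Dee), (Jo, Delta, hr, 11, Fay), (Jo, Delta, hr, 16, Hal), (Jo, Delta, hr, 19, Dee), (Sam, Omega, p1, 16, Ivy), (Sam, Omega, p1, 33, Eve), (Sam, Omega, p2, 16, Ivy), (Sam, Omega, p2, 33, Eve)}.
Filtering on aname ≠ Ivy leaves {(Jo, Delta, cs, 11, Fay), (Jo, Delta, cs, 16, Hal), (Jo, Delta, cs, 19, Dee), (Jo, Delta, hr, 11, Fay), (Jo, Delta, hr, 16, Hal), (Jo, Delta, hr, 19, Dee), (Sam, Omega, p1, 33, Eve), (Sam, Omega, p2, 33, Eve)}.
Projecting to aname, genre: {(Dee, cs), (Dee, hr), (Eve, p1), (Eve, p2), (Fay, cs), (Fay, hr), (Hal, cs), (Hal, hr)}
Set difference of the two operands is {(Dee, cs), (Dee, hr), (Eve, p2), (Fay, cs), (Fay, hr), (Hal, cs), (Hal, hr)}.

{(Dee, cs), (Dee, hr), (Eve, p2), (Fay, cs), (Fay, hr), (Hal, cs), (Hal, hr)}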